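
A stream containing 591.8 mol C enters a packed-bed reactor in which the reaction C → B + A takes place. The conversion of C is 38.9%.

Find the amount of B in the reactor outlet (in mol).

C reacted = 0.389 × 591.8 = 230.2 mol; ν_C = −1, so ξ = 230.2/1 = 230.2 mol.
Outlet amounts (n = n₀ + ν ξ):
  C: 591.8 − 1(230.2) = 361.6
  B: 0 + 1(230.2) = 230.2
  A: 0 + 1(230.2) = 230.2

230 mol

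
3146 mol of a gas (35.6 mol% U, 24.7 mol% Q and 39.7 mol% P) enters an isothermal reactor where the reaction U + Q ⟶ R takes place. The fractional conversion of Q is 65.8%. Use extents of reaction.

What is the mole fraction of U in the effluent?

Q reacted = 0.658 × 777.1 = 511.3 mol; ν_Q = −1, so ξ = 511.3/1 = 511.3 mol.
Outlet amounts (n = n₀ + ν ξ):
  U: 1120 − 1(511.3) = 608.7
  Q: 777.1 − 1(511.3) = 265.8
  R: 0 + 1(511.3) = 511.3
  P: 1249 (inert)
Total out = 2635 mol; y_U = 608.7 / 2635 = 0.231.

0.231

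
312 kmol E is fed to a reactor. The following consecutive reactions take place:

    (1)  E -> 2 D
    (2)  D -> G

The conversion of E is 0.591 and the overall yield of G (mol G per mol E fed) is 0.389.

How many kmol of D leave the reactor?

Conversion of E: E consumed = 1ξ₁ = 0.591 × 312 → ξ₁ = 184.4 kmol.
Yield of G: 1ξ₂ / 312 = 0.389 → ξ₂ = 121.4 kmol.
Outlet amounts (n = n₀ + Σ ν·ξ):
  E: 312 − 1(184.4) = 127.6
  D: 0 + 2(184.4) − 1(121.4) = 247.4
  G: 0 + 1(121.4) = 121.4

247 kmol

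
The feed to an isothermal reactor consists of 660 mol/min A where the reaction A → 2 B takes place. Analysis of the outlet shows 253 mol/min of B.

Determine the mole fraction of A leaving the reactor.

For B: n = n₀ + 2ξ → 253 = 0 + 2ξ, giving ξ = 126.5 mol/min.
Outlet amounts (n = n₀ + ν ξ):
  A: 660 − 1(126.5) = 533.5
  B: 0 + 2(126.5) = 253
Total out = 786.5 mol/min; y_A = 533.5 / 786.5 = 0.6783.

0.678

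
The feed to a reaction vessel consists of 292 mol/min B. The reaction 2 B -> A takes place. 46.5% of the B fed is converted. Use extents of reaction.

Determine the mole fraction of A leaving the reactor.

B reacted = 0.465 × 292 = 135.8 mol/min; ν_B = −2, so ξ = 135.8/2 = 67.89 mol/min.
Outlet amounts (n = n₀ + ν ξ):
  B: 292 − 2(67.89) = 156.2
  A: 0 + 1(67.89) = 67.89
Total out = 224.1 mol/min; y_A = 67.89 / 224.1 = 0.3029.

0.303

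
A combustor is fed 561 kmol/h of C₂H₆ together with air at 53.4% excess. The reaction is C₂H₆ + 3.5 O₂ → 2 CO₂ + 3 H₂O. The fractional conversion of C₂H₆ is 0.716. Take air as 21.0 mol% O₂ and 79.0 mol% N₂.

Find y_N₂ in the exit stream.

Stoichiometric O₂ = 3.5 × 561 = 1964 kmol/h; O₂ fed = 1964 × 1.534 = 3012 kmol/h.
N₂ fed = 3012 × 79/21 = 11330 kmol/h.
Fuel reacted = 0.716 × 561 → ξ = 401.7 kmol/h.
Outlet (n = n₀ + ν ξ):
  C₂H₆: 561 − 1(401.7) = 159.3
  O₂: 3012 − 3.5(401.7) = 1606
  N₂: 11330 (inert)
  CO₂: 0 + 2(401.7) = 803.4
  H₂O: 0 + 3(401.7) = 1205
Total out = 15100 kmol/h; y_N₂ = 11330 / 15100 = 0.7502.

0.75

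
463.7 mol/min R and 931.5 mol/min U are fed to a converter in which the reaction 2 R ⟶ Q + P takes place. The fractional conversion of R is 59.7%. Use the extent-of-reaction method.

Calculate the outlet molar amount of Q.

138 mol/min

R reacted = 0.597 × 463.7 = 276.8 mol/min; ν_R = −2, so ξ = 276.8/2 = 138.4 mol/min.
Outlet amounts (n = n₀ + ν ξ):
  R: 463.7 − 2(138.4) = 186.9
  Q: 0 + 1(138.4) = 138.4
  P: 0 + 1(138.4) = 138.4
  U: 931.5 (inert)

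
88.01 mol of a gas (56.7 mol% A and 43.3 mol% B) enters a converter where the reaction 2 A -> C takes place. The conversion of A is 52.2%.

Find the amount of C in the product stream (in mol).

13 mol

A reacted = 0.522 × 49.9 = 26.05 mol; ν_A = −2, so ξ = 26.05/2 = 13.02 mol.
Outlet amounts (n = n₀ + ν ξ):
  A: 49.9 − 2(13.02) = 23.85
  C: 0 + 1(13.02) = 13.02
  B: 38.11 (inert)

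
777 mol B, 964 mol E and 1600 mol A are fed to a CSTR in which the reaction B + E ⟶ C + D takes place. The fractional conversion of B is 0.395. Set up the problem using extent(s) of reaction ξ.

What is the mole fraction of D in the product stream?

0.0919

B reacted = 0.395 × 777 = 306.9 mol; ν_B = −1, so ξ = 306.9/1 = 306.9 mol.
Outlet amounts (n = n₀ + ν ξ):
  B: 777 − 1(306.9) = 470.1
  E: 964 − 1(306.9) = 657.1
  C: 0 + 1(306.9) = 306.9
  D: 0 + 1(306.9) = 306.9
  A: 1600 (inert)
Total out = 3341 mol; y_D = 306.9 / 3341 = 0.09186.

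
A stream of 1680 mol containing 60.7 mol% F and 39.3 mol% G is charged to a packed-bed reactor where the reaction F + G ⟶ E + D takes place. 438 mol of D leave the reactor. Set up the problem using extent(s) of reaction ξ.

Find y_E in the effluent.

0.261

For D: n = n₀ + 1ξ → 438 = 0 + 1ξ, giving ξ = 438 mol.
Outlet amounts (n = n₀ + ν ξ):
  F: 1020 − 1(438) = 581.8
  G: 660.2 − 1(438) = 222.2
  E: 0 + 1(438) = 438
  D: 0 + 1(438) = 438
Total out = 1680 mol; y_E = 438 / 1680 = 0.2607.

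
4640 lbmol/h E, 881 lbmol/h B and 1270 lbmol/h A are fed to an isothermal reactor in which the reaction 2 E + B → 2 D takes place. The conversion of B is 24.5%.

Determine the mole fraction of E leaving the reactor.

0.64

B reacted = 0.245 × 881 = 215.8 lbmol/h; ν_B = −1, so ξ = 215.8/1 = 215.8 lbmol/h.
Outlet amounts (n = n₀ + ν ξ):
  E: 4640 − 2(215.8) = 4208
  B: 881 − 1(215.8) = 665.2
  D: 0 + 2(215.8) = 431.7
  A: 1270 (inert)
Total out = 6575 lbmol/h; y_E = 4208 / 6575 = 0.64.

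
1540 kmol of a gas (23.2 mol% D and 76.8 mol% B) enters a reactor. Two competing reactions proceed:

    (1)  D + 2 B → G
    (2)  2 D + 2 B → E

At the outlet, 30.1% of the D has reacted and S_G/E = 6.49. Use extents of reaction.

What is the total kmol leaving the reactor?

Conversion of D: D consumed = 0.301 × 357.3 = 107.5 kmol = 1ξ₁ + 2ξ₂.
Selectivity: 1ξ₁ / (1ξ₂) = 6.49 → ξ₁ = 6.49 ξ₂.
Substitute: (1·6.49 + 2) ξ₂ = 107.5 → ξ₂ = 12.67 kmol, ξ₁ = 82.21 kmol.
Outlet amounts (n = n₀ + Σ ν·ξ):
  D: 357.3 − 1(82.21) − 2(12.67) = 249.7
  B: 1183 − 2(82.21) − 2(12.67) = 993
  G: 0 + 1(82.21) = 82.21
  E: 0 + 1(12.67) = 12.67
Total out = 249.7 + 993 + 82.21 + 12.67 = 1338 kmol.

1340 kmol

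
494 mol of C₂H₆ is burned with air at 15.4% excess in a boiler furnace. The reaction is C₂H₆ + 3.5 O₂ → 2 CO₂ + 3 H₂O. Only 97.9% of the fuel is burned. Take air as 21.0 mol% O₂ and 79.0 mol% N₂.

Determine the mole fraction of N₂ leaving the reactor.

0.733

Stoichiometric O₂ = 3.5 × 494 = 1729 mol; O₂ fed = 1729 × 1.154 = 1995 mol.
N₂ fed = 1995 × 79/21 = 7506 mol.
Fuel reacted = 0.979 × 494 → ξ = 483.6 mol.
Outlet (n = n₀ + ν ξ):
  C₂H₆: 494 − 1(483.6) = 10.37
  O₂: 1995 − 3.5(483.6) = 302.6
  N₂: 7506 (inert)
  CO₂: 0 + 2(483.6) = 967.3
  H₂O: 0 + 3(483.6) = 1451
Total out = 10240 mol; y_N₂ = 7506 / 10240 = 0.7332.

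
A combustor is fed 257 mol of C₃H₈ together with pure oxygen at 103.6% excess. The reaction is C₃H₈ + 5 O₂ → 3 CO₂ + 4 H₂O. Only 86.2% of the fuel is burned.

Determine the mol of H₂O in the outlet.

Stoichiometric O₂ = 5 × 257 = 1285 mol; O₂ fed = 1285 × 2.036 = 2616 mol.
Fuel reacted = 0.862 × 257 → ξ = 221.5 mol.
Outlet (n = n₀ + ν ξ):
  C₃H₈: 257 − 1(221.5) = 35.47
  O₂: 2616 − 5(221.5) = 1509
  CO₂: 0 + 3(221.5) = 664.6
  H₂O: 0 + 4(221.5) = 886.1

886 mol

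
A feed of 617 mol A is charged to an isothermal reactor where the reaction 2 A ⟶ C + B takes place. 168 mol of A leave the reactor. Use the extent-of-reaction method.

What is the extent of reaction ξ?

For A: n = n₀ − 2ξ → 168 = 617 − 2ξ, giving ξ = 224.5 mol.
Outlet amounts (n = n₀ + ν ξ):
  A: 617 − 2(224.5) = 168
  C: 0 + 1(224.5) = 224.5
  B: 0 + 1(224.5) = 224.5

ξ = 224 mol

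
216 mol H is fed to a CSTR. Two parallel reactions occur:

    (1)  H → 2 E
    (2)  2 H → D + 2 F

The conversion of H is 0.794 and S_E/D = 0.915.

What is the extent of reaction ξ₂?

ξ₂ = 69.8 mol

Conversion of H: H consumed = 0.794 × 216 = 171.5 mol = 1ξ₁ + 2ξ₂.
Selectivity: 2ξ₁ / (1ξ₂) = 0.915 → ξ₁ = 0.4575 ξ₂.
Substitute: (1·0.4575 + 2) ξ₂ = 171.5 → ξ₂ = 69.79 mol, ξ₁ = 31.93 mol.
Outlet amounts (n = n₀ + Σ ν·ξ):
  H: 216 − 1(31.93) − 2(69.79) = 44.5
  E: 0 + 2(31.93) = 63.86
  D: 0 + 1(69.79) = 69.79
  F: 0 + 2(69.79) = 139.6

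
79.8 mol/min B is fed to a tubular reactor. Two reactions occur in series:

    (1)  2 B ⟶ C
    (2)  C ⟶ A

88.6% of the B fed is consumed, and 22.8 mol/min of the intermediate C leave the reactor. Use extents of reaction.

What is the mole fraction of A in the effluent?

Conversion of B: B consumed = 2ξ₁ = 0.886 × 79.8 → ξ₁ = 35.35 mol/min.
C balance: n_C = 0 + 1ξ₁ − 1ξ₂ = 22.8 → ξ₂ = (1·35.35 − 22.8)/1 = 12.55 mol/min.
Outlet amounts (n = n₀ + Σ ν·ξ):
  B: 79.8 − 2(35.35) = 9.097
  C: 0 + 1(35.35) − 1(12.55) = 22.8
  A: 0 + 1(12.55) = 12.55
Total out = 44.45 mol/min; y_A = 12.55 / 44.45 = 0.2824.

0.282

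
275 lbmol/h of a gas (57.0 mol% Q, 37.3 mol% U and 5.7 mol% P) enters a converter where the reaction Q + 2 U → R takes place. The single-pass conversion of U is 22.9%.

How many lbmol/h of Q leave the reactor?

U reacted = 0.229 × 102.6 = 23.49 lbmol/h; ν_U = −2, so ξ = 23.49/2 = 11.74 lbmol/h.
Outlet amounts (n = n₀ + ν ξ):
  Q: 156.8 − 1(11.74) = 145
  U: 102.6 − 2(11.74) = 79.09
  R: 0 + 1(11.74) = 11.74
  P: 15.68 (inert)

145 lbmol/h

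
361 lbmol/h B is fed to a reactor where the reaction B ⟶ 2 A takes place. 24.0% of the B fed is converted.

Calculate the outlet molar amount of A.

173 lbmol/h

B reacted = 0.24 × 361 = 86.64 lbmol/h; ν_B = −1, so ξ = 86.64/1 = 86.64 lbmol/h.
Outlet amounts (n = n₀ + ν ξ):
  B: 361 − 1(86.64) = 274.4
  A: 0 + 2(86.64) = 173.3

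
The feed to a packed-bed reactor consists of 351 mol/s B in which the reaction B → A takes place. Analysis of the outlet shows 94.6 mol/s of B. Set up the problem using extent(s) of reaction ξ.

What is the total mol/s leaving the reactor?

For B: n = n₀ − 1ξ → 94.6 = 351 − 1ξ, giving ξ = 256.4 mol/s.
Outlet amounts (n = n₀ + ν ξ):
  B: 351 − 1(256.4) = 94.6
  A: 0 + 1(256.4) = 256.4
Total out = 94.6 + 256.4 = 351 mol/s.

351 mol/s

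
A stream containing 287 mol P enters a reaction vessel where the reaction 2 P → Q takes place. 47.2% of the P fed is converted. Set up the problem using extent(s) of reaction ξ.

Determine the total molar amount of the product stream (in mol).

P reacted = 0.472 × 287 = 135.5 mol; ν_P = −2, so ξ = 135.5/2 = 67.73 mol.
Outlet amounts (n = n₀ + ν ξ):
  P: 287 − 2(67.73) = 151.5
  Q: 0 + 1(67.73) = 67.73
Total out = 151.5 + 67.73 = 219.3 mol.

219 mol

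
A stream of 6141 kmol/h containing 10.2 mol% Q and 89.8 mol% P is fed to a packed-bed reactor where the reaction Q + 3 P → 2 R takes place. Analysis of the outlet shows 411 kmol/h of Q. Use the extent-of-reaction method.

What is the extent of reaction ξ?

For Q: n = n₀ − 1ξ → 411 = 626.4 − 1ξ, giving ξ = 215.4 kmol/h.
Outlet amounts (n = n₀ + ν ξ):
  Q: 626.4 − 1(215.4) = 411
  P: 5515 − 3(215.4) = 4868
  R: 0 + 2(215.4) = 430.8

ξ = 215 kmol/h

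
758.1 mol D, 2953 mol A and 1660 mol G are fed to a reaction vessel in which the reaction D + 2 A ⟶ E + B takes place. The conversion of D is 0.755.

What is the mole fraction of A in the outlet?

0.377

D reacted = 0.755 × 758.1 = 572.4 mol; ν_D = −1, so ξ = 572.4/1 = 572.4 mol.
Outlet amounts (n = n₀ + ν ξ):
  D: 758.1 − 1(572.4) = 185.7
  A: 2953 − 2(572.4) = 1808
  E: 0 + 1(572.4) = 572.4
  B: 0 + 1(572.4) = 572.4
  G: 1660 (inert)
Total out = 4799 mol; y_A = 1808 / 4799 = 0.3768.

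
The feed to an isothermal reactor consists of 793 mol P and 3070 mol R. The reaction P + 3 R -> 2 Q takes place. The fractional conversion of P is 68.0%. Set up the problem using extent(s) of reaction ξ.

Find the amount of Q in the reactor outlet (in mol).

1080 mol

P reacted = 0.68 × 793 = 539.2 mol; ν_P = −1, so ξ = 539.2/1 = 539.2 mol.
Outlet amounts (n = n₀ + ν ξ):
  P: 793 − 1(539.2) = 253.8
  R: 3070 − 3(539.2) = 1452
  Q: 0 + 2(539.2) = 1078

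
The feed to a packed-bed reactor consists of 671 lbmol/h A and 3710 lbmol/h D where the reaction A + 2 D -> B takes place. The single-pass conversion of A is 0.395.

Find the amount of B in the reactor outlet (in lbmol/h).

265 lbmol/h

A reacted = 0.395 × 671 = 265 lbmol/h; ν_A = −1, so ξ = 265/1 = 265 lbmol/h.
Outlet amounts (n = n₀ + ν ξ):
  A: 671 − 1(265) = 406
  D: 3710 − 2(265) = 3180
  B: 0 + 1(265) = 265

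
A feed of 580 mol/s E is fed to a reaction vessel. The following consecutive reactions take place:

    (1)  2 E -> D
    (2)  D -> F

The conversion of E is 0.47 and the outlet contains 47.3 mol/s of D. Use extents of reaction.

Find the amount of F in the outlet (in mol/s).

Conversion of E: E consumed = 2ξ₁ = 0.47 × 580 → ξ₁ = 136.3 mol/s.
D balance: n_D = 0 + 1ξ₁ − 1ξ₂ = 47.3 → ξ₂ = (1·136.3 − 47.3)/1 = 89 mol/s.
Outlet amounts (n = n₀ + Σ ν·ξ):
  E: 580 − 2(136.3) = 307.4
  D: 0 + 1(136.3) − 1(89) = 47.3
  F: 0 + 1(89) = 89

89 mol/s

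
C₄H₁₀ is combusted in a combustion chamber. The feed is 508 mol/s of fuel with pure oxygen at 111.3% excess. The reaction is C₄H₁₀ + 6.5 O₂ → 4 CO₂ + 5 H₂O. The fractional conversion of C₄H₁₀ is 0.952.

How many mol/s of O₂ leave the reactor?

Stoichiometric O₂ = 6.5 × 508 = 3302 mol/s; O₂ fed = 3302 × 2.113 = 6977 mol/s.
Fuel reacted = 0.952 × 508 → ξ = 483.6 mol/s.
Outlet (n = n₀ + ν ξ):
  C₄H₁₀: 508 − 1(483.6) = 24.38
  O₂: 6977 − 6.5(483.6) = 3834
  CO₂: 0 + 4(483.6) = 1934
  H₂O: 0 + 5(483.6) = 2418

3830 mol/s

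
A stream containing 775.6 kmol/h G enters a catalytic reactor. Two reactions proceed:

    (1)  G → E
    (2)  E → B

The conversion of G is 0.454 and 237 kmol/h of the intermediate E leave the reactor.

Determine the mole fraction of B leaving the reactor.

0.148

Conversion of G: G consumed = 1ξ₁ = 0.454 × 775.6 → ξ₁ = 352.1 kmol/h.
E balance: n_E = 0 + 1ξ₁ − 1ξ₂ = 237 → ξ₂ = (1·352.1 − 237)/1 = 115.1 kmol/h.
Outlet amounts (n = n₀ + Σ ν·ξ):
  G: 775.6 − 1(352.1) = 423.5
  E: 0 + 1(352.1) − 1(115.1) = 237
  B: 0 + 1(115.1) = 115.1
Total out = 775.6 kmol/h; y_B = 115.1 / 775.6 = 0.1484.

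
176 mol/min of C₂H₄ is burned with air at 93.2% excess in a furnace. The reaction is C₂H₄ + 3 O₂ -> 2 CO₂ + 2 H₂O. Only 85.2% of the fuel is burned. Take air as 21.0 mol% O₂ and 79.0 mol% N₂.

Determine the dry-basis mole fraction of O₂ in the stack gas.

0.12

Stoichiometric O₂ = 3 × 176 = 528 mol/min; O₂ fed = 528 × 1.932 = 1020 mol/min.
N₂ fed = 1020 × 79/21 = 3838 mol/min.
Fuel reacted = 0.852 × 176 → ξ = 150 mol/min.
Outlet (n = n₀ + ν ξ):
  C₂H₄: 176 − 1(150) = 26.05
  O₂: 1020 − 3(150) = 570.2
  N₂: 3838 (inert)
  CO₂: 0 + 2(150) = 299.9
  H₂O: 0 + 2(150) = 299.9
Dry total = 4734 mol/min; y_O₂ (dry) = 570.2 / 4734 = 0.1205.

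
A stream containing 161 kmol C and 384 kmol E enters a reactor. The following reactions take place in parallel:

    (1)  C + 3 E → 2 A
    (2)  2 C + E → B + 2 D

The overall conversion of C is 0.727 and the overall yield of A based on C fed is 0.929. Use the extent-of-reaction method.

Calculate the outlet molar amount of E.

139 kmol

Yield of A: 2ξ₁ / 161 = 0.929 → ξ₁ = 74.78 kmol.
Conversion of C: 1ξ₁ + 2ξ₂ = 0.727 × 161 = 117 → ξ₂ = 21.13 kmol.
Outlet amounts (n = n₀ + Σ ν·ξ):
  C: 161 − 1(74.78) − 2(21.13) = 43.95
  E: 384 − 3(74.78) − 1(21.13) = 138.5
  A: 0 + 2(74.78) = 149.6
  B: 0 + 1(21.13) = 21.13
  D: 0 + 2(21.13) = 42.26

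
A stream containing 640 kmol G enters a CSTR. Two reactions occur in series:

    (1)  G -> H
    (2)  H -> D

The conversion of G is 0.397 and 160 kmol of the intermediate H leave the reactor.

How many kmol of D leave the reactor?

Conversion of G: G consumed = 1ξ₁ = 0.397 × 640 → ξ₁ = 254.1 kmol.
H balance: n_H = 0 + 1ξ₁ − 1ξ₂ = 160 → ξ₂ = (1·254.1 − 160)/1 = 94.08 kmol.
Outlet amounts (n = n₀ + Σ ν·ξ):
  G: 640 − 1(254.1) = 385.9
  H: 0 + 1(254.1) − 1(94.08) = 160
  D: 0 + 1(94.08) = 94.08

94.1 kmol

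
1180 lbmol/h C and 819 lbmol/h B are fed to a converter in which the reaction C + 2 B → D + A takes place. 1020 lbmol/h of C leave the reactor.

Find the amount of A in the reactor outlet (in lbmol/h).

160 lbmol/h

For C: n = n₀ − 1ξ → 1020 = 1180 − 1ξ, giving ξ = 160 lbmol/h.
Outlet amounts (n = n₀ + ν ξ):
  C: 1180 − 1(160) = 1020
  B: 819 − 2(160) = 499
  D: 0 + 1(160) = 160
  A: 0 + 1(160) = 160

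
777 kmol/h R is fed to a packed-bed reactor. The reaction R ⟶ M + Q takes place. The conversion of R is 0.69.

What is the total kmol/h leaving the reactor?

1310 kmol/h

R reacted = 0.69 × 777 = 536.1 kmol/h; ν_R = −1, so ξ = 536.1/1 = 536.1 kmol/h.
Outlet amounts (n = n₀ + ν ξ):
  R: 777 − 1(536.1) = 240.9
  M: 0 + 1(536.1) = 536.1
  Q: 0 + 1(536.1) = 536.1
Total out = 240.9 + 536.1 + 536.1 = 1313 kmol/h.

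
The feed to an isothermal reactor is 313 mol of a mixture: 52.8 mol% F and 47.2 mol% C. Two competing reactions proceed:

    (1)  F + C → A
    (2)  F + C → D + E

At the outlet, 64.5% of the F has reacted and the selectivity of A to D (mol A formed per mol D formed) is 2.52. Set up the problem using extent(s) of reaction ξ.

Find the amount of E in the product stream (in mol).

30.3 mol

Conversion of F: F consumed = 0.645 × 165.3 = 106.6 mol = 1ξ₁ + 1ξ₂.
Selectivity: 1ξ₁ / (1ξ₂) = 2.52 → ξ₁ = 2.52 ξ₂.
Substitute: (1·2.52 + 1) ξ₂ = 106.6 → ξ₂ = 30.28 mol, ξ₁ = 76.31 mol.
Outlet amounts (n = n₀ + Σ ν·ξ):
  F: 165.3 − 1(76.31) − 1(30.28) = 58.67
  C: 147.7 − 1(76.31) − 1(30.28) = 41.14
  A: 0 + 1(76.31) = 76.31
  D: 0 + 1(30.28) = 30.28
  E: 0 + 1(30.28) = 30.28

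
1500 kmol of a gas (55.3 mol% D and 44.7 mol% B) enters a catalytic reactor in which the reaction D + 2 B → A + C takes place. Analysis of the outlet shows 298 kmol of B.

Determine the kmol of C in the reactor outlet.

For B: n = n₀ − 2ξ → 298 = 670.5 − 2ξ, giving ξ = 186.2 kmol.
Outlet amounts (n = n₀ + ν ξ):
  D: 829.5 − 1(186.2) = 643.2
  B: 670.5 − 2(186.2) = 298
  A: 0 + 1(186.2) = 186.2
  C: 0 + 1(186.2) = 186.2

186 kmol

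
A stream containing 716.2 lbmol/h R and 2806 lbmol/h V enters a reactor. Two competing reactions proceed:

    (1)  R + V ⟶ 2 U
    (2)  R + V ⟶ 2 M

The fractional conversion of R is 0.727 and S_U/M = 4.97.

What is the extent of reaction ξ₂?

Conversion of R: R consumed = 0.727 × 716.2 = 520.7 lbmol/h = 1ξ₁ + 1ξ₂.
Selectivity: 2ξ₁ / (2ξ₂) = 4.97 → ξ₁ = 4.97 ξ₂.
Substitute: (1·4.97 + 1) ξ₂ = 520.7 → ξ₂ = 87.22 lbmol/h, ξ₁ = 433.5 lbmol/h.
Outlet amounts (n = n₀ + Σ ν·ξ):
  R: 716.2 − 1(433.5) − 1(87.22) = 195.5
  V: 2806 − 1(433.5) − 1(87.22) = 2285
  U: 0 + 2(433.5) = 866.9
  M: 0 + 2(87.22) = 174.4

ξ₂ = 87.2 lbmol/h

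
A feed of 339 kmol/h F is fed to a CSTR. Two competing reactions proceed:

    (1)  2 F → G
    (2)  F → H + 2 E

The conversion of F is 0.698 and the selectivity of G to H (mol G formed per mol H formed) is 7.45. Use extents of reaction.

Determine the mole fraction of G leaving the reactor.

Conversion of F: F consumed = 0.698 × 339 = 236.6 kmol/h = 2ξ₁ + 1ξ₂.
Selectivity: 1ξ₁ / (1ξ₂) = 7.45 → ξ₁ = 7.45 ξ₂.
Substitute: (2·7.45 + 1) ξ₂ = 236.6 → ξ₂ = 14.88 kmol/h, ξ₁ = 110.9 kmol/h.
Outlet amounts (n = n₀ + Σ ν·ξ):
  F: 339 − 2(110.9) − 1(14.88) = 102.4
  G: 0 + 1(110.9) = 110.9
  H: 0 + 1(14.88) = 14.88
  E: 0 + 2(14.88) = 29.76
Total out = 257.9 kmol/h; y_G = 110.9 / 257.9 = 0.4299.

0.43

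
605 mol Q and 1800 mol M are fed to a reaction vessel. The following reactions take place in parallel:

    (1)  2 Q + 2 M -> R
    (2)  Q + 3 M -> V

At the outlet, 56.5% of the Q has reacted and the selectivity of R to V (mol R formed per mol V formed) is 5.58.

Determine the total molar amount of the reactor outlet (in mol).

1850 mol

Conversion of Q: Q consumed = 0.565 × 605 = 341.8 mol = 2ξ₁ + 1ξ₂.
Selectivity: 1ξ₁ / (1ξ₂) = 5.58 → ξ₁ = 5.58 ξ₂.
Substitute: (2·5.58 + 1) ξ₂ = 341.8 → ξ₂ = 28.11 mol, ξ₁ = 156.9 mol.
Outlet amounts (n = n₀ + Σ ν·ξ):
  Q: 605 − 2(156.9) − 1(28.11) = 263.2
  M: 1800 − 2(156.9) − 3(28.11) = 1402
  R: 0 + 1(156.9) = 156.9
  V: 0 + 1(28.11) = 28.11
Total out = 263.2 + 1402 + 156.9 + 28.11 = 1850 mol.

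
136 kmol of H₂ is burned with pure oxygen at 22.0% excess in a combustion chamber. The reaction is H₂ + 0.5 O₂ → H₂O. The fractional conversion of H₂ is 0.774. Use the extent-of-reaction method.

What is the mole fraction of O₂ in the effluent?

0.182

Stoichiometric O₂ = 0.5 × 136 = 68 kmol; O₂ fed = 68 × 1.220 = 82.96 kmol.
Fuel reacted = 0.774 × 136 → ξ = 105.3 kmol.
Outlet (n = n₀ + ν ξ):
  H₂: 136 − 1(105.3) = 30.74
  O₂: 82.96 − 0.5(105.3) = 30.33
  H₂O: 0 + 1(105.3) = 105.3
Total out = 166.3 kmol; y_O₂ = 30.33 / 166.3 = 0.1823.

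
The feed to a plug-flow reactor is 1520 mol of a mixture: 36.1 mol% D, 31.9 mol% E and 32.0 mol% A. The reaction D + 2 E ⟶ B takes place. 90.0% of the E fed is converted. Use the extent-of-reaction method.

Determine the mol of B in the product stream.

218 mol

E reacted = 0.9 × 484.9 = 436.4 mol; ν_E = −2, so ξ = 436.4/2 = 218.2 mol.
Outlet amounts (n = n₀ + ν ξ):
  D: 548.7 − 1(218.2) = 330.5
  E: 484.9 − 2(218.2) = 48.49
  B: 0 + 1(218.2) = 218.2
  A: 486.4 (inert)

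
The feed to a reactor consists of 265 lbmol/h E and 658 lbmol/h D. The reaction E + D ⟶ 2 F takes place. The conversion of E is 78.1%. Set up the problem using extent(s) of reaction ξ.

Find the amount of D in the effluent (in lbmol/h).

E reacted = 0.781 × 265 = 207 lbmol/h; ν_E = −1, so ξ = 207/1 = 207 lbmol/h.
Outlet amounts (n = n₀ + ν ξ):
  E: 265 − 1(207) = 58.03
  D: 658 − 1(207) = 451
  F: 0 + 2(207) = 413.9

451 lbmol/h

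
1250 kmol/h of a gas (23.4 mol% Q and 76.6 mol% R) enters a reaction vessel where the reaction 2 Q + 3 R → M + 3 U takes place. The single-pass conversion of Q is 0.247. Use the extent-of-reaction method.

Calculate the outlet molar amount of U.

Q reacted = 0.247 × 292.5 = 72.25 kmol/h; ν_Q = −2, so ξ = 72.25/2 = 36.12 kmol/h.
Outlet amounts (n = n₀ + ν ξ):
  Q: 292.5 − 2(36.12) = 220.3
  R: 957.5 − 3(36.12) = 849.1
  M: 0 + 1(36.12) = 36.12
  U: 0 + 3(36.12) = 108.4

108 kmol/h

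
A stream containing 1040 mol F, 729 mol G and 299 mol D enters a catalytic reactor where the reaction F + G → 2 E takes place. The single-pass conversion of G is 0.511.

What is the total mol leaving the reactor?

2070 mol

G reacted = 0.511 × 729 = 372.5 mol; ν_G = −1, so ξ = 372.5/1 = 372.5 mol.
Outlet amounts (n = n₀ + ν ξ):
  F: 1040 − 1(372.5) = 667.5
  G: 729 − 1(372.5) = 356.5
  E: 0 + 2(372.5) = 745
  D: 299 (inert)
Total out = 667.5 + 356.5 + 745 + 299 = 2068 mol.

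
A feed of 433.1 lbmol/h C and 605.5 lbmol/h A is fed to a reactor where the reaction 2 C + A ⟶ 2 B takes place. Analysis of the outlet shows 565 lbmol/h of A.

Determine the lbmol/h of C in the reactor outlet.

For A: n = n₀ − 1ξ → 565 = 605.5 − 1ξ, giving ξ = 40.5 lbmol/h.
Outlet amounts (n = n₀ + ν ξ):
  C: 433.1 − 2(40.5) = 352.1
  A: 605.5 − 1(40.5) = 565
  B: 0 + 2(40.5) = 81

352 lbmol/h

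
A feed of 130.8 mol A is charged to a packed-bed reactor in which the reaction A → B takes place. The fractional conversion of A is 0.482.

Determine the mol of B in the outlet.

63 mol

A reacted = 0.482 × 130.8 = 63.05 mol; ν_A = −1, so ξ = 63.05/1 = 63.05 mol.
Outlet amounts (n = n₀ + ν ξ):
  A: 130.8 − 1(63.05) = 67.75
  B: 0 + 1(63.05) = 63.05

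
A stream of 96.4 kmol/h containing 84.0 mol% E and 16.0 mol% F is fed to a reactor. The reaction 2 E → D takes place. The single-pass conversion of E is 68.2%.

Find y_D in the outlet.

0.401

E reacted = 0.682 × 80.98 = 55.23 kmol/h; ν_E = −2, so ξ = 55.23/2 = 27.61 kmol/h.
Outlet amounts (n = n₀ + ν ξ):
  E: 80.98 − 2(27.61) = 25.75
  D: 0 + 1(27.61) = 27.61
  F: 15.42 (inert)
Total out = 68.79 kmol/h; y_D = 27.61 / 68.79 = 0.4014.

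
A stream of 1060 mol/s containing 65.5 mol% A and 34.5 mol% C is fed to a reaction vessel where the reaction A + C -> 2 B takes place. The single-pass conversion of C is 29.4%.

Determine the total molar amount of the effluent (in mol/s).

C reacted = 0.294 × 365.7 = 107.5 mol/s; ν_C = −1, so ξ = 107.5/1 = 107.5 mol/s.
Outlet amounts (n = n₀ + ν ξ):
  A: 694.3 − 1(107.5) = 586.8
  C: 365.7 − 1(107.5) = 258.2
  B: 0 + 2(107.5) = 215
Total out = 586.8 + 258.2 + 215 = 1060 mol/s.

1060 mol/s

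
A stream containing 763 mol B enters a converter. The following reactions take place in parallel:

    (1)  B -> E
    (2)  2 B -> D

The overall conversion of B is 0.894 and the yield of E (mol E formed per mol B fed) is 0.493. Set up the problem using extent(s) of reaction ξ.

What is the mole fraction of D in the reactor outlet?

Yield of E: 1ξ₁ / 763 = 0.493 → ξ₁ = 376.2 mol.
Conversion of B: 1ξ₁ + 2ξ₂ = 0.894 × 763 = 682.1 → ξ₂ = 153 mol.
Outlet amounts (n = n₀ + Σ ν·ξ):
  B: 763 − 1(376.2) − 2(153) = 80.88
  E: 0 + 1(376.2) = 376.2
  D: 0 + 1(153) = 153
Total out = 610 mol; y_D = 153 / 610 = 0.2508.

0.251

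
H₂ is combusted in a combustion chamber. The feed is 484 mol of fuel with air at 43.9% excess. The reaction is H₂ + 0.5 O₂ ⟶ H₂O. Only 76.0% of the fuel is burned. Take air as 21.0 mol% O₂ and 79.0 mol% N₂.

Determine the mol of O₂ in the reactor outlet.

164 mol

Stoichiometric O₂ = 0.5 × 484 = 242 mol; O₂ fed = 242 × 1.439 = 348.2 mol.
N₂ fed = 348.2 × 79/21 = 1310 mol.
Fuel reacted = 0.76 × 484 → ξ = 367.8 mol.
Outlet (n = n₀ + ν ξ):
  H₂: 484 − 1(367.8) = 116.2
  O₂: 348.2 − 0.5(367.8) = 164.3
  N₂: 1310 (inert)
  H₂O: 0 + 1(367.8) = 367.8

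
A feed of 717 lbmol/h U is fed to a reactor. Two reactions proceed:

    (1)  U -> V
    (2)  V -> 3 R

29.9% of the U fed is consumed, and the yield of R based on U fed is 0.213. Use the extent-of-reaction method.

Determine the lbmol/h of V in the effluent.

163 lbmol/h

Conversion of U: U consumed = 1ξ₁ = 0.299 × 717 → ξ₁ = 214.4 lbmol/h.
Yield of R: 3ξ₂ / 717 = 0.213 → ξ₂ = 50.91 lbmol/h.
Outlet amounts (n = n₀ + Σ ν·ξ):
  U: 717 − 1(214.4) = 502.6
  V: 0 + 1(214.4) − 1(50.91) = 163.5
  R: 0 + 3(50.91) = 152.7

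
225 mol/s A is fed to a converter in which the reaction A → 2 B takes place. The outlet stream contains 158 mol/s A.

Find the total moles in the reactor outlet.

292 mol/s

For A: n = n₀ − 1ξ → 158 = 225 − 1ξ, giving ξ = 67 mol/s.
Outlet amounts (n = n₀ + ν ξ):
  A: 225 − 1(67) = 158
  B: 0 + 2(67) = 134
Total out = 158 + 134 = 292 mol/s.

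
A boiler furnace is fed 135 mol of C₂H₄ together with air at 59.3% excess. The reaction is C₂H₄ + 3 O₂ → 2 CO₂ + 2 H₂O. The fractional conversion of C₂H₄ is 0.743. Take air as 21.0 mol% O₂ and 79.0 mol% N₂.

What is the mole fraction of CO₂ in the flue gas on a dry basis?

Stoichiometric O₂ = 3 × 135 = 405 mol; O₂ fed = 405 × 1.593 = 645.2 mol.
N₂ fed = 645.2 × 79/21 = 2427 mol.
Fuel reacted = 0.743 × 135 → ξ = 100.3 mol.
Outlet (n = n₀ + ν ξ):
  C₂H₄: 135 − 1(100.3) = 34.7
  O₂: 645.2 − 3(100.3) = 344.2
  N₂: 2427 (inert)
  CO₂: 0 + 2(100.3) = 200.6
  H₂O: 0 + 2(100.3) = 200.6
Dry total = 3007 mol; y_CO₂ (dry) = 200.6 / 3007 = 0.06672.

0.0667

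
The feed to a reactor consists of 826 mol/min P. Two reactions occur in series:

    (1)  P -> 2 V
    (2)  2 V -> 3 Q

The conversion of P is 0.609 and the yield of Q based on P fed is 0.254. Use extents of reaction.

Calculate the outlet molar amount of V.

866 mol/min

Conversion of P: P consumed = 1ξ₁ = 0.609 × 826 → ξ₁ = 503 mol/min.
Yield of Q: 3ξ₂ / 826 = 0.254 → ξ₂ = 69.93 mol/min.
Outlet amounts (n = n₀ + Σ ν·ξ):
  P: 826 − 1(503) = 323
  V: 0 + 2(503) − 2(69.93) = 866.2
  Q: 0 + 3(69.93) = 209.8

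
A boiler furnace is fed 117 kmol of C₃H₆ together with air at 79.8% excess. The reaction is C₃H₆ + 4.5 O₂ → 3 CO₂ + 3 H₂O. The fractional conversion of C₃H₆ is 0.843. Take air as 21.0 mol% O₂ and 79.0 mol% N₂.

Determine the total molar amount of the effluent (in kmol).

4670 kmol

Stoichiometric O₂ = 4.5 × 117 = 526.5 kmol; O₂ fed = 526.5 × 1.798 = 946.6 kmol.
N₂ fed = 946.6 × 79/21 = 3561 kmol.
Fuel reacted = 0.843 × 117 → ξ = 98.63 kmol.
Outlet (n = n₀ + ν ξ):
  C₃H₆: 117 − 1(98.63) = 18.37
  O₂: 946.6 − 4.5(98.63) = 502.8
  N₂: 3561 (inert)
  CO₂: 0 + 3(98.63) = 295.9
  H₂O: 0 + 3(98.63) = 295.9
Total out = 18.37 + 502.8 + 3561 + 295.9 + 295.9 = 4674 kmol.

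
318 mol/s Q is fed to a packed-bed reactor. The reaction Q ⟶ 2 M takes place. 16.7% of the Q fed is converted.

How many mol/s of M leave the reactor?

Q reacted = 0.167 × 318 = 53.11 mol/s; ν_Q = −1, so ξ = 53.11/1 = 53.11 mol/s.
Outlet amounts (n = n₀ + ν ξ):
  Q: 318 − 1(53.11) = 264.9
  M: 0 + 2(53.11) = 106.2

106 mol/s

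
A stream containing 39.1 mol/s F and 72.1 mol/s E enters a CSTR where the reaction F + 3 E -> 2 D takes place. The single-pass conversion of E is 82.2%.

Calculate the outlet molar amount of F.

19.3 mol/s

E reacted = 0.822 × 72.1 = 59.27 mol/s; ν_E = −3, so ξ = 59.27/3 = 19.76 mol/s.
Outlet amounts (n = n₀ + ν ξ):
  F: 39.1 − 1(19.76) = 19.34
  E: 72.1 − 3(19.76) = 12.83
  D: 0 + 2(19.76) = 39.51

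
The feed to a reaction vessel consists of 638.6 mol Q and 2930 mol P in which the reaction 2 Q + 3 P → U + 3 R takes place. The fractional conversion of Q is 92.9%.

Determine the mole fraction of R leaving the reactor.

Q reacted = 0.929 × 638.6 = 593.3 mol; ν_Q = −2, so ξ = 593.3/2 = 296.6 mol.
Outlet amounts (n = n₀ + ν ξ):
  Q: 638.6 − 2(296.6) = 45.34
  P: 2930 − 3(296.6) = 2040
  U: 0 + 1(296.6) = 296.6
  R: 0 + 3(296.6) = 889.9
Total out = 3272 mol; y_R = 889.9 / 3272 = 0.272.

0.272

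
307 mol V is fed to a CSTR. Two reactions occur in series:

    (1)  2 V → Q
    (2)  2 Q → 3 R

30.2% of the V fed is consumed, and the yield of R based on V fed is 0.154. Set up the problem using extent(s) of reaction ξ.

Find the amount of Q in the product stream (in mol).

Conversion of V: V consumed = 2ξ₁ = 0.302 × 307 → ξ₁ = 46.36 mol.
Yield of R: 3ξ₂ / 307 = 0.154 → ξ₂ = 15.76 mol.
Outlet amounts (n = n₀ + Σ ν·ξ):
  V: 307 − 2(46.36) = 214.3
  Q: 0 + 1(46.36) − 2(15.76) = 14.84
  R: 0 + 3(15.76) = 47.28

14.8 mol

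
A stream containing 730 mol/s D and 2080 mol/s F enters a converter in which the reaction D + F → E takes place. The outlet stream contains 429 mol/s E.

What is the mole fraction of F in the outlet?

For E: n = n₀ + 1ξ → 429 = 0 + 1ξ, giving ξ = 429 mol/s.
Outlet amounts (n = n₀ + ν ξ):
  D: 730 − 1(429) = 301
  F: 2080 − 1(429) = 1651
  E: 0 + 1(429) = 429
Total out = 2381 mol/s; y_F = 1651 / 2381 = 0.6934.

0.693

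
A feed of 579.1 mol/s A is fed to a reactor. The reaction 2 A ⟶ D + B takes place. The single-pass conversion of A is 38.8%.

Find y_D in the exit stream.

0.194

A reacted = 0.388 × 579.1 = 224.7 mol/s; ν_A = −2, so ξ = 224.7/2 = 112.3 mol/s.
Outlet amounts (n = n₀ + ν ξ):
  A: 579.1 − 2(112.3) = 354.4
  D: 0 + 1(112.3) = 112.3
  B: 0 + 1(112.3) = 112.3
Total out = 579.1 mol/s; y_D = 112.3 / 579.1 = 0.194.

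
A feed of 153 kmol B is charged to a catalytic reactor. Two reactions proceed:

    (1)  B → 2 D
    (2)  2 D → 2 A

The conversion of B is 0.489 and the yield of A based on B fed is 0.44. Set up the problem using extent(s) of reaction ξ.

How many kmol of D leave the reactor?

82.3 kmol

Conversion of B: B consumed = 1ξ₁ = 0.489 × 153 → ξ₁ = 74.82 kmol.
Yield of A: 2ξ₂ / 153 = 0.44 → ξ₂ = 33.66 kmol.
Outlet amounts (n = n₀ + Σ ν·ξ):
  B: 153 − 1(74.82) = 78.18
  D: 0 + 2(74.82) − 2(33.66) = 82.31
  A: 0 + 2(33.66) = 67.32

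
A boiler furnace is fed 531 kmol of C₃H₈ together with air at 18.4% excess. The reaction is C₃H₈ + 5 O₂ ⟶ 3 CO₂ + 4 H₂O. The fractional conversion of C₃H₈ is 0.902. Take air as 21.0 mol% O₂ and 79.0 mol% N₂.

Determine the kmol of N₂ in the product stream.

11800 kmol

Stoichiometric O₂ = 5 × 531 = 2655 kmol; O₂ fed = 2655 × 1.184 = 3144 kmol.
N₂ fed = 3144 × 79/21 = 11830 kmol.
Fuel reacted = 0.902 × 531 → ξ = 479 kmol.
Outlet (n = n₀ + ν ξ):
  C₃H₈: 531 − 1(479) = 52.04
  O₂: 3144 − 5(479) = 748.7
  N₂: 11830 (inert)
  CO₂: 0 + 3(479) = 1437
  H₂O: 0 + 4(479) = 1916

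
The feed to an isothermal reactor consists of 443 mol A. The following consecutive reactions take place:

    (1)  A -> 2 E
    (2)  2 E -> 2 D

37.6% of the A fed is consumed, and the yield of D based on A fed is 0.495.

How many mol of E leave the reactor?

Conversion of A: A consumed = 1ξ₁ = 0.376 × 443 → ξ₁ = 166.6 mol.
Yield of D: 2ξ₂ / 443 = 0.495 → ξ₂ = 109.6 mol.
Outlet amounts (n = n₀ + Σ ν·ξ):
  A: 443 − 1(166.6) = 276.4
  E: 0 + 2(166.6) − 2(109.6) = 113.9
  D: 0 + 2(109.6) = 219.3

114 mol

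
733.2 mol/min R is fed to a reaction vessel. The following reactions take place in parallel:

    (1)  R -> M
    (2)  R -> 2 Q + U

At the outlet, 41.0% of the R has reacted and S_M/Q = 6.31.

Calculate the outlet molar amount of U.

22.1 mol/min

Conversion of R: R consumed = 0.41 × 733.2 = 300.6 mol/min = 1ξ₁ + 1ξ₂.
Selectivity: 1ξ₁ / (2ξ₂) = 6.31 → ξ₁ = 12.62 ξ₂.
Substitute: (1·12.62 + 1) ξ₂ = 300.6 → ξ₂ = 22.07 mol/min, ξ₁ = 278.5 mol/min.
Outlet amounts (n = n₀ + Σ ν·ξ):
  R: 733.2 − 1(278.5) − 1(22.07) = 432.6
  M: 0 + 1(278.5) = 278.5
  Q: 0 + 2(22.07) = 44.14
  U: 0 + 1(22.07) = 22.07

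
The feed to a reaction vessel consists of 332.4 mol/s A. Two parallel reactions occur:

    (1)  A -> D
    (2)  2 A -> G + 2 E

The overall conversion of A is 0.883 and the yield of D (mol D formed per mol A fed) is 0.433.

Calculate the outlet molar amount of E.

150 mol/s

Yield of D: 1ξ₁ / 332.4 = 0.433 → ξ₁ = 143.9 mol/s.
Conversion of A: 1ξ₁ + 2ξ₂ = 0.883 × 332.4 = 293.5 → ξ₂ = 74.79 mol/s.
Outlet amounts (n = n₀ + Σ ν·ξ):
  A: 332.4 − 1(143.9) − 2(74.79) = 38.89
  D: 0 + 1(143.9) = 143.9
  G: 0 + 1(74.79) = 74.79
  E: 0 + 2(74.79) = 149.6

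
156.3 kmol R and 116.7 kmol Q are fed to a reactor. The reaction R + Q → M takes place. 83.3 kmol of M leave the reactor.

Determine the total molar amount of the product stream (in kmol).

190 kmol

For M: n = n₀ + 1ξ → 83.3 = 0 + 1ξ, giving ξ = 83.3 kmol.
Outlet amounts (n = n₀ + ν ξ):
  R: 156.3 − 1(83.3) = 73
  Q: 116.7 − 1(83.3) = 33.4
  M: 0 + 1(83.3) = 83.3
Total out = 73 + 33.4 + 83.3 = 189.7 kmol.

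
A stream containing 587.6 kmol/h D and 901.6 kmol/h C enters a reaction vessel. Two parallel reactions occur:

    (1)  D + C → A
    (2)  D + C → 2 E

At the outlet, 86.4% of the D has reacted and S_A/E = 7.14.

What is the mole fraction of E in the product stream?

0.0655

Conversion of D: D consumed = 0.864 × 587.6 = 507.7 kmol/h = 1ξ₁ + 1ξ₂.
Selectivity: 1ξ₁ / (2ξ₂) = 7.14 → ξ₁ = 14.28 ξ₂.
Substitute: (1·14.28 + 1) ξ₂ = 507.7 → ξ₂ = 33.23 kmol/h, ξ₁ = 474.5 kmol/h.
Outlet amounts (n = n₀ + Σ ν·ξ):
  D: 587.6 − 1(474.5) − 1(33.23) = 79.91
  C: 901.6 − 1(474.5) − 1(33.23) = 393.9
  A: 0 + 1(474.5) = 474.5
  E: 0 + 2(33.23) = 66.45
Total out = 1015 kmol/h; y_E = 66.45 / 1015 = 0.06549.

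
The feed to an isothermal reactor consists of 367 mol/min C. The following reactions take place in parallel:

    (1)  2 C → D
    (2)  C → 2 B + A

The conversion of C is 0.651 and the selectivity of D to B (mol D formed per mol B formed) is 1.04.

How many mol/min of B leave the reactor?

Conversion of C: C consumed = 0.651 × 367 = 238.9 mol/min = 2ξ₁ + 1ξ₂.
Selectivity: 1ξ₁ / (2ξ₂) = 1.04 → ξ₁ = 2.08 ξ₂.
Substitute: (2·2.08 + 1) ξ₂ = 238.9 → ξ₂ = 46.3 mol/min, ξ₁ = 96.31 mol/min.
Outlet amounts (n = n₀ + Σ ν·ξ):
  C: 367 − 2(96.31) − 1(46.3) = 128.1
  D: 0 + 1(96.31) = 96.31
  B: 0 + 2(46.3) = 92.6
  A: 0 + 1(46.3) = 46.3

92.6 mol/min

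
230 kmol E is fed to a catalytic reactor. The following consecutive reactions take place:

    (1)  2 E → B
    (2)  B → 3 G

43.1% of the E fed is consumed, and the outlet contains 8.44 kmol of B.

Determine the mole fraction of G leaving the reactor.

Conversion of E: E consumed = 2ξ₁ = 0.431 × 230 → ξ₁ = 49.56 kmol.
B balance: n_B = 0 + 1ξ₁ − 1ξ₂ = 8.44 → ξ₂ = (1·49.56 − 8.44)/1 = 41.12 kmol.
Outlet amounts (n = n₀ + Σ ν·ξ):
  E: 230 − 2(49.56) = 130.9
  B: 0 + 1(49.56) − 1(41.12) = 8.44
  G: 0 + 3(41.12) = 123.4
Total out = 262.7 kmol; y_G = 123.4 / 262.7 = 0.4697.

0.47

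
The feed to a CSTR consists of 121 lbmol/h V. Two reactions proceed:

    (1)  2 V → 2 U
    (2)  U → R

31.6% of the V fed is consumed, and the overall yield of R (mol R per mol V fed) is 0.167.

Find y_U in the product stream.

Conversion of V: V consumed = 2ξ₁ = 0.316 × 121 → ξ₁ = 19.12 lbmol/h.
Yield of R: 1ξ₂ / 121 = 0.167 → ξ₂ = 20.21 lbmol/h.
Outlet amounts (n = n₀ + Σ ν·ξ):
  V: 121 − 2(19.12) = 82.76
  U: 0 + 2(19.12) − 1(20.21) = 18.03
  R: 0 + 1(20.21) = 20.21
Total out = 121 lbmol/h; y_U = 18.03 / 121 = 0.149.

0.149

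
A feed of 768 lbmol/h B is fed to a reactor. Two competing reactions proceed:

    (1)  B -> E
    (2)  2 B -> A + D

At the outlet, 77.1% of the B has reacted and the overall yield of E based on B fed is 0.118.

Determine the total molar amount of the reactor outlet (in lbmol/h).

768 lbmol/h

Yield of E: 1ξ₁ / 768 = 0.118 → ξ₁ = 90.62 lbmol/h.
Conversion of B: 1ξ₁ + 2ξ₂ = 0.771 × 768 = 592.1 → ξ₂ = 250.8 lbmol/h.
Outlet amounts (n = n₀ + Σ ν·ξ):
  B: 768 − 1(90.62) − 2(250.8) = 175.9
  E: 0 + 1(90.62) = 90.62
  A: 0 + 1(250.8) = 250.8
  D: 0 + 1(250.8) = 250.8
Total out = 175.9 + 90.62 + 250.8 + 250.8 = 768 lbmol/h.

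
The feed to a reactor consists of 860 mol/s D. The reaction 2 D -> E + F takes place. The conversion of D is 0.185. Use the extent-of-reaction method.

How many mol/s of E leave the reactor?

79.5 mol/s

D reacted = 0.185 × 860 = 159.1 mol/s; ν_D = −2, so ξ = 159.1/2 = 79.55 mol/s.
Outlet amounts (n = n₀ + ν ξ):
  D: 860 − 2(79.55) = 700.9
  E: 0 + 1(79.55) = 79.55
  F: 0 + 1(79.55) = 79.55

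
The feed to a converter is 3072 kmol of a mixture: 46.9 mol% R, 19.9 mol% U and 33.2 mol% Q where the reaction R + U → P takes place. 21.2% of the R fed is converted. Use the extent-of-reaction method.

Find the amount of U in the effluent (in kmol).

R reacted = 0.212 × 1441 = 305.4 kmol; ν_R = −1, so ξ = 305.4/1 = 305.4 kmol.
Outlet amounts (n = n₀ + ν ξ):
  R: 1441 − 1(305.4) = 1135
  U: 611.3 − 1(305.4) = 305.9
  P: 0 + 1(305.4) = 305.4
  Q: 1020 (inert)

306 kmol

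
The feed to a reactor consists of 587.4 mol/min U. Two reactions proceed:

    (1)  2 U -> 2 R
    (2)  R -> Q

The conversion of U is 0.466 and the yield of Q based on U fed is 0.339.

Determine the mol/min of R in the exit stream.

74.6 mol/min

Conversion of U: U consumed = 2ξ₁ = 0.466 × 587.4 → ξ₁ = 136.9 mol/min.
Yield of Q: 1ξ₂ / 587.4 = 0.339 → ξ₂ = 199.1 mol/min.
Outlet amounts (n = n₀ + Σ ν·ξ):
  U: 587.4 − 2(136.9) = 313.7
  R: 0 + 2(136.9) − 1(199.1) = 74.6
  Q: 0 + 1(199.1) = 199.1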